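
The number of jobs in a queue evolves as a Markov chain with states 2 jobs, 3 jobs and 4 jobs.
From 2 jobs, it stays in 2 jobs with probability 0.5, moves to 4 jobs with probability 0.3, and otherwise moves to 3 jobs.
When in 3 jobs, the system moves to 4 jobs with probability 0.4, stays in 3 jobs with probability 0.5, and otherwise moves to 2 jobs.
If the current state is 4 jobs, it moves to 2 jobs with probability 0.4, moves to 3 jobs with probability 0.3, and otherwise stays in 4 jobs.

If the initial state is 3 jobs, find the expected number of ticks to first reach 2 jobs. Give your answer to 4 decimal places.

4.7826

Let t(s) be the expected number of ticks to first reach 2 jobs from state s, with t(2 jobs) = 0. Conditioning on the first tick:
t(3 jobs) = 1 + 0.5·t(3 jobs) + 0.4·t(4 jobs)
t(4 jobs) = 1 + 0.3·t(3 jobs) + 0.3·t(4 jobs)
Solving: t(3 jobs) = 4.7826, t(4 jobs) = 3.4783.
Expected ticks from 3 jobs to 2 jobs: 4.7826.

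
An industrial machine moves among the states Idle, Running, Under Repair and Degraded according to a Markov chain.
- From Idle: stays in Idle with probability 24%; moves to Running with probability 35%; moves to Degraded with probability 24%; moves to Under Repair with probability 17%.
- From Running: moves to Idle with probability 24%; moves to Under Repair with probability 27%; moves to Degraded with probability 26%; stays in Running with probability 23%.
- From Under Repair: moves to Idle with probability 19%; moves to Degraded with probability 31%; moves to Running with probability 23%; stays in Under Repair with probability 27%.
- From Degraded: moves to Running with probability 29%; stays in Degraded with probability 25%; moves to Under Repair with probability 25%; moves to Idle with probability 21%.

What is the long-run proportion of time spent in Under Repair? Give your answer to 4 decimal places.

Let the stationary distribution be π with π = πP and π_1 + π_2 + π_3 + π_4 = 1.
π_1 = 0.24·π_1 + 0.24·π_2 + 0.19·π_3 + 0.21·π_4
π_2 = 0.35·π_1 + 0.23·π_2 + 0.23·π_3 + 0.29·π_4
π_3 = 0.17·π_1 + 0.27·π_2 + 0.27·π_3 + 0.25·π_4
Solving with the normalization constraint gives π = (0.2199, 0.2723, 0.2427, 0.2651).
So the stationary probability of Under Repair is 0.2427.

0.2427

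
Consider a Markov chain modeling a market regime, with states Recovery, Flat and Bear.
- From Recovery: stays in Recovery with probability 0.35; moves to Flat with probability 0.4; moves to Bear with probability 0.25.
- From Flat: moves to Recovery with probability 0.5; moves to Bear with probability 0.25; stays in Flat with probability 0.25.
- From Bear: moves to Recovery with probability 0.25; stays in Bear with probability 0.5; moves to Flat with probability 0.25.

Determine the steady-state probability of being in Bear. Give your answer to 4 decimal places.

0.3333

Let the stationary distribution be π with π = πP and π_1 + π_2 + π_3 = 1.
π_1 = 0.35·π_1 + 0.5·π_2 + 0.25·π_3
π_2 = 0.4·π_1 + 0.25·π_2 + 0.25·π_3
Solving with the normalization constraint gives π = (0.3623, 0.3043, 0.3333).
So the stationary probability of Bear is 0.3333.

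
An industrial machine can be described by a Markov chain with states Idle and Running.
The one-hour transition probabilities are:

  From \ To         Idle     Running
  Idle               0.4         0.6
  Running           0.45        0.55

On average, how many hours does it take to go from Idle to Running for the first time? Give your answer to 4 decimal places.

1.6667

Let t(s) be the expected number of hours to first reach Running from state s, with t(Running) = 0. Conditioning on the first hour:
t(Idle) = 1 + 0.4·t(Idle)
Solving: t(Idle) = 1.6667.
Expected hours from Idle to Running: 1.6667.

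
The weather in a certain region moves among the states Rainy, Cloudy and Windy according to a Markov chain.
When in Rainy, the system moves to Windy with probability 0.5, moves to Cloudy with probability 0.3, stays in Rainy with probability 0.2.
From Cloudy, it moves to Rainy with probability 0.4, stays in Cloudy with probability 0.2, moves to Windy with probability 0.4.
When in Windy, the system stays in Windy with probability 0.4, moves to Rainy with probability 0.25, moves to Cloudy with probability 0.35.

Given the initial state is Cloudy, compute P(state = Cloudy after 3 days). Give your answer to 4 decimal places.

0.2920

Propagate the distribution vector 3 days from Cloudy.
After 0 days: (0.0000, 1.0000, 0.0000)
After 1 day: (0.4000, 0.2000, 0.4000)
After 2 days: (0.2600, 0.3000, 0.4400)
After 3 days: (0.2820, 0.2920, 0.4260)
P(in Cloudy after 3 days) = 0.2920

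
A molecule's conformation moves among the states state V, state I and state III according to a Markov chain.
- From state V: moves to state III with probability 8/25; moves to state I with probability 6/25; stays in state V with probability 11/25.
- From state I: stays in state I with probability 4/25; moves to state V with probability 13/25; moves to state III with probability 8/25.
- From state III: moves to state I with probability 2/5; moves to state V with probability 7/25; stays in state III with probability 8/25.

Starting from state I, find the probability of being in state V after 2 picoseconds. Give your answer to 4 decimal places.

Sum over the intermediate state after 1 picosecond:
P = P(state I→state V)·P(state V→state V) + P(state I→state I)·P(state I→state V) + P(state I→state III)·P(state III→state V)
  = 0.52×0.44 + 0.16×0.52 + 0.32×0.28
  = 0.2288 + 0.0832 + 0.0896 = 0.4016

0.4016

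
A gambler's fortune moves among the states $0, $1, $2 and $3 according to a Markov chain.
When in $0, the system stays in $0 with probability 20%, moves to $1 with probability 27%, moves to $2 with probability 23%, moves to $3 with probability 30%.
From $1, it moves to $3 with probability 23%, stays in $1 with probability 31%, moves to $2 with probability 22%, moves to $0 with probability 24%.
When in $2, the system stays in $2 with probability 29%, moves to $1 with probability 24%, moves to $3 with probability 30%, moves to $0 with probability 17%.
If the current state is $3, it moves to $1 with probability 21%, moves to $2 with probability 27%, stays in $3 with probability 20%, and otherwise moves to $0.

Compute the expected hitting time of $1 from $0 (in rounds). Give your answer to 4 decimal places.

Let t(s) be the expected number of rounds to first reach $1 from state s, with t($1) = 0. Conditioning on the first round:
t($0) = 1 + 0.2·t($0) + 0.23·t($2) + 0.3·t($3)
t($2) = 1 + 0.17·t($0) + 0.29·t($2) + 0.3·t($3)
t($3) = 1 + 0.32·t($0) + 0.27·t($2) + 0.2·t($3)
Solving: t($0) = 4.0659, t($2) = 4.1957, t($3) = 4.2924.
Expected rounds from $0 to $1: 4.0659.

4.0659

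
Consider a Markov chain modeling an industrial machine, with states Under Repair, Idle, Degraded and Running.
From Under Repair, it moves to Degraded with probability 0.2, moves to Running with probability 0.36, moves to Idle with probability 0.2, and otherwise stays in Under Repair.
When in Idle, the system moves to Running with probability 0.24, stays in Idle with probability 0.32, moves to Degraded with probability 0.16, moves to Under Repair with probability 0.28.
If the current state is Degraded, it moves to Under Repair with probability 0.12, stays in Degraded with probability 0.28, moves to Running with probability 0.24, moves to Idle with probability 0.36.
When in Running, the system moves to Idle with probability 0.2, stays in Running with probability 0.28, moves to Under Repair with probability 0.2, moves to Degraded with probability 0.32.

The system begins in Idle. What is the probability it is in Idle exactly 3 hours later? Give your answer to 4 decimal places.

Propagate the distribution vector 3 hours from Idle.
After 0 hours: (0.0000, 1.0000, 0.0000, 0.0000)
After 1 hour: (0.2800, 0.3200, 0.1600, 0.2400)
After 2 hours: (0.2240, 0.2640, 0.2288, 0.2832)
After 3 hours: (0.2118, 0.2683, 0.2417, 0.2782)
P(in Idle after 3 hours) = 0.2683

0.2683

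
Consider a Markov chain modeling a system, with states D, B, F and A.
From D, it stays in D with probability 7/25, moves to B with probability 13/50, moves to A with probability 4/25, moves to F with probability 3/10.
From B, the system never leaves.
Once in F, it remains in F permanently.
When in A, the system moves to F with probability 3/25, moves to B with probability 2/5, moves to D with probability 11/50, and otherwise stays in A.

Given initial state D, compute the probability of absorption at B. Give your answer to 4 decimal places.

0.5153

Let h(s) be the probability of absorption at B starting from transient state s. Then h(B) = 1 and h(F) = 0. By first-step analysis:
h(D) = 0.28·h(D) + 0.26·1 + 0.3·0 + 0.16·h(A)
h(A) = 0.22·h(D) + 0.4·1 + 0.12·0 + 0.26·h(A)
Solving: h(D) = 0.5153, h(A) = 0.6937.
Starting from D, the probability is 0.5153.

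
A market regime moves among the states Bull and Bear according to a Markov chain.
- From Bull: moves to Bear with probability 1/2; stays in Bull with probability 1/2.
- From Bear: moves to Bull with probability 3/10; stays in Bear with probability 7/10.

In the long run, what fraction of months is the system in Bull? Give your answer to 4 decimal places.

0.3750

Let the stationary distribution be π with π = πP and π_1 + π_2 = 1.
π_1 = 0.5·π_1 + 0.3·π_2
Solving with the normalization constraint gives π = (0.3750, 0.6250).
So the stationary probability of Bull is 0.3750.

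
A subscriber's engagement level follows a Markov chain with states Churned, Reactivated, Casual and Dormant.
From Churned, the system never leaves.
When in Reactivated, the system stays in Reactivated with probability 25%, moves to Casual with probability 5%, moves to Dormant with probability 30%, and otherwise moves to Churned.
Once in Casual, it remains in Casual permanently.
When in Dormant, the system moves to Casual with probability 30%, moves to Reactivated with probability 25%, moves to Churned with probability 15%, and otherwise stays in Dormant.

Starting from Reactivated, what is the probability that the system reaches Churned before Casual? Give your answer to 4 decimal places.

0.7222

Let h(s) be the probability of absorption at Churned starting from transient state s. Then h(Churned) = 1 and h(Casual) = 0. By first-step analysis:
h(Reactivated) = 0.4·1 + 0.25·h(Reactivated) + 0.05·0 + 0.3·h(Dormant)
h(Dormant) = 0.15·1 + 0.25·h(Reactivated) + 0.3·0 + 0.3·h(Dormant)
Solving: h(Reactivated) = 0.7222, h(Dormant) = 0.4722.
Starting from Reactivated, the probability is 0.7222.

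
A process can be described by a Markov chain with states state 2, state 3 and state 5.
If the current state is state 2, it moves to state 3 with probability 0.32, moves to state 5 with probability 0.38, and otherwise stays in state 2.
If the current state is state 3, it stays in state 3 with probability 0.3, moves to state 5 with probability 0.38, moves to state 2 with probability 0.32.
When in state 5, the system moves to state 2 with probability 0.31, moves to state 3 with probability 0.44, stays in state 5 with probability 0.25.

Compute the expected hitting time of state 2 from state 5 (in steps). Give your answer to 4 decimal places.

3.1861

Let t(s) be the expected number of steps to first reach state 2 from state s, with t(state 2) = 0. Conditioning on the first step:
t(state 3) = 1 + 0.3·t(state 3) + 0.38·t(state 5)
t(state 5) = 1 + 0.44·t(state 3) + 0.25·t(state 5)
Solving: t(state 3) = 3.1582, t(state 5) = 3.1861.
Expected steps from state 5 to state 2: 3.1861.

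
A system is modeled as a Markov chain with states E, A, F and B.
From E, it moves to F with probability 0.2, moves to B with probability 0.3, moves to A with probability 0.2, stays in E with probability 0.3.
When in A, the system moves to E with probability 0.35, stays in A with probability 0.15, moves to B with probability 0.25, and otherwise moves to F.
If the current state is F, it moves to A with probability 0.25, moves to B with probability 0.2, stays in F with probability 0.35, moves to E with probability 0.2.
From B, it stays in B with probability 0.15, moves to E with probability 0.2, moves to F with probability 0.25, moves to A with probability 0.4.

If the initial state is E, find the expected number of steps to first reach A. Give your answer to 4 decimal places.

3.8416

Let t(s) be the expected number of steps to first reach A from state s, with t(A) = 0. Conditioning on the first step:
t(E) = 1 + 0.3·t(E) + 0.2·t(F) + 0.3·t(B)
t(F) = 1 + 0.2·t(E) + 0.35·t(F) + 0.2·t(B)
t(B) = 1 + 0.2·t(E) + 0.25·t(F) + 0.15·t(B)
Solving: t(E) = 3.8416, t(F) = 3.6950, t(B) = 3.1672.
Expected steps from E to A: 3.8416.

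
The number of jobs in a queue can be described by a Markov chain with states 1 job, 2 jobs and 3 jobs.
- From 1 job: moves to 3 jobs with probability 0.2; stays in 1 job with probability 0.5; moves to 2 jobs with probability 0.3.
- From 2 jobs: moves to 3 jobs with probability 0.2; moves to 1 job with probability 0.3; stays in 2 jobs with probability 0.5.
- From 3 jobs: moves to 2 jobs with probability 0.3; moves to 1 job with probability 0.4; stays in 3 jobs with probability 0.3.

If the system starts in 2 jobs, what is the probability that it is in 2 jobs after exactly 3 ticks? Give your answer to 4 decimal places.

0.3800

Propagate the distribution vector 3 ticks from 2 jobs.
After 0 ticks: (0.0000, 1.0000, 0.0000)
After 1 tick: (0.3000, 0.5000, 0.2000)
After 2 ticks: (0.3800, 0.4000, 0.2200)
After 3 ticks: (0.3980, 0.3800, 0.2220)
P(in 2 jobs after 3 ticks) = 0.3800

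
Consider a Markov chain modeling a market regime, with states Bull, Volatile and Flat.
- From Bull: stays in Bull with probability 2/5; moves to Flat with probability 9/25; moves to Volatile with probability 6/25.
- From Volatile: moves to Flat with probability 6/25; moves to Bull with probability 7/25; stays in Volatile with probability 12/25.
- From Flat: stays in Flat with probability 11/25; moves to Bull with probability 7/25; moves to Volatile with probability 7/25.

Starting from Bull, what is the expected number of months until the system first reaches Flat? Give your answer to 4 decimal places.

3.1046

Let t(s) be the expected number of months to first reach Flat from state s, with t(Flat) = 0. Conditioning on the first month:
t(Bull) = 1 + 0.4·t(Bull) + 0.24·t(Volatile)
t(Volatile) = 1 + 0.28·t(Bull) + 0.48·t(Volatile)
Solving: t(Bull) = 3.1046, t(Volatile) = 3.5948.
Expected months from Bull to Flat: 3.1046.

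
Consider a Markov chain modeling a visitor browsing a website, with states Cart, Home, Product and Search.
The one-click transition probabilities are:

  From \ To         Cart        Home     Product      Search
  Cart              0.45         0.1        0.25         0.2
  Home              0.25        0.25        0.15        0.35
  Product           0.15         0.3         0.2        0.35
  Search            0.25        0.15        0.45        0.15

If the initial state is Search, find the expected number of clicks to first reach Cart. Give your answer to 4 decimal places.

4.5614

Let t(s) be the expected number of clicks to first reach Cart from state s, with t(Cart) = 0. Conditioning on the first click:
t(Home) = 1 + 0.25·t(Home) + 0.15·t(Product) + 0.35·t(Search)
t(Product) = 1 + 0.3·t(Home) + 0.2·t(Product) + 0.35·t(Search)
t(Search) = 1 + 0.15·t(Home) + 0.45·t(Product) + 0.15·t(Search)
Solving: t(Home) = 4.4444, t(Product) = 4.9123, t(Search) = 4.5614.
Expected clicks from Search to Cart: 4.5614.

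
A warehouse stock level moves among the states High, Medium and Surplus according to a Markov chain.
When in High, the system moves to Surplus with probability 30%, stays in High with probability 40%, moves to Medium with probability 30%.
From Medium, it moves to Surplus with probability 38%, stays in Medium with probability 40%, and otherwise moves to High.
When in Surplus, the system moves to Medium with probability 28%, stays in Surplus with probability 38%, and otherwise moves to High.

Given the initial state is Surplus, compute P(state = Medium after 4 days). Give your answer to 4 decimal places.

0.3254

Propagate the distribution vector 4 days from Surplus.
After 0 days: (0.0000, 0.0000, 1.0000)
After 1 day: (0.3400, 0.2800, 0.3800)
After 2 days: (0.3268, 0.3204, 0.3528)
After 3 days: (0.3212, 0.3250, 0.3539)
After 4 days: (0.3203, 0.3254, 0.3543)
P(in Medium after 4 days) = 0.3254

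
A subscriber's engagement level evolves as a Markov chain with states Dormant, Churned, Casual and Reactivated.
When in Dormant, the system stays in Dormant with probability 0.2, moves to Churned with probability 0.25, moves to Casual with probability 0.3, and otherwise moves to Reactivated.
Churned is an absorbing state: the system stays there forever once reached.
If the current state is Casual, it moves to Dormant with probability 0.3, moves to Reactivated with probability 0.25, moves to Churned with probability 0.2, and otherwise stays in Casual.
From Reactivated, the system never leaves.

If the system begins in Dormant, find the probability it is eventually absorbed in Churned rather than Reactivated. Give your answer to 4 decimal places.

0.4853

Let h(s) be the probability of absorption at Churned starting from transient state s. Then h(Churned) = 1 and h(Reactivated) = 0. By first-step analysis:
h(Dormant) = 0.2·h(Dormant) + 0.25·1 + 0.3·h(Casual) + 0.25·0
h(Casual) = 0.3·h(Dormant) + 0.2·1 + 0.25·h(Casual) + 0.25·0
Solving: h(Dormant) = 0.4853, h(Casual) = 0.4608.
Starting from Dormant, the probability is 0.4853.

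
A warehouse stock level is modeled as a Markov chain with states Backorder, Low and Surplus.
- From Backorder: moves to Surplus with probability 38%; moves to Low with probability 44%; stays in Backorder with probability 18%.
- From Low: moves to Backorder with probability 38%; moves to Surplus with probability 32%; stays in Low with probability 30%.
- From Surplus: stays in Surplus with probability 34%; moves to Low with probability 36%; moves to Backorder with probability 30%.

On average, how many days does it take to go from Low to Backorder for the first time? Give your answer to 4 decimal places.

Let t(s) be the expected number of days to first reach Backorder from state s, with t(Backorder) = 0. Conditioning on the first day:
t(Low) = 1 + 0.3·t(Low) + 0.32·t(Surplus)
t(Surplus) = 1 + 0.36·t(Low) + 0.34·t(Surplus)
Solving: t(Low) = 2.8258, t(Surplus) = 3.0565.
Expected days from Low to Backorder: 2.8258.

2.8258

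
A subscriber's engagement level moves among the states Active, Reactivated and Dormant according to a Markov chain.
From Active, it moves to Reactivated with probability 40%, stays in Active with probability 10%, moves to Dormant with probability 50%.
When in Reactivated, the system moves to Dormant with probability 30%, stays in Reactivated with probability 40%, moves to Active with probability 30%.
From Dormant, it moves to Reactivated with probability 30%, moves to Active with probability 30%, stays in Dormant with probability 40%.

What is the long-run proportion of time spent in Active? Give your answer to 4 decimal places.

0.2500

Let the stationary distribution be π with π = πP and π_1 + π_2 + π_3 = 1.
π_1 = 0.1·π_1 + 0.3·π_2 + 0.3·π_3
π_2 = 0.4·π_1 + 0.4·π_2 + 0.3·π_3
Solving with the normalization constraint gives π = (0.2500, 0.3611, 0.3889).
So the stationary probability of Active is 0.2500.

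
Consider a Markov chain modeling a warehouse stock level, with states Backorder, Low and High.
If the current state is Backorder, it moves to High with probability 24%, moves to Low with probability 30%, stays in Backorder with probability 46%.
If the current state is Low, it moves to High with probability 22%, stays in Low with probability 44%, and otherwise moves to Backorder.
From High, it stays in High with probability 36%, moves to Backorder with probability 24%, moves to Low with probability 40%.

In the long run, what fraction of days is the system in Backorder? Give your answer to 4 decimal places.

0.3564

Let the stationary distribution be π with π = πP and π_1 + π_2 + π_3 = 1.
π_1 = 0.46·π_1 + 0.34·π_2 + 0.24·π_3
π_2 = 0.3·π_1 + 0.44·π_2 + 0.4·π_3
Solving with the normalization constraint gives π = (0.3564, 0.3795, 0.2641).
So the stationary probability of Backorder is 0.3564.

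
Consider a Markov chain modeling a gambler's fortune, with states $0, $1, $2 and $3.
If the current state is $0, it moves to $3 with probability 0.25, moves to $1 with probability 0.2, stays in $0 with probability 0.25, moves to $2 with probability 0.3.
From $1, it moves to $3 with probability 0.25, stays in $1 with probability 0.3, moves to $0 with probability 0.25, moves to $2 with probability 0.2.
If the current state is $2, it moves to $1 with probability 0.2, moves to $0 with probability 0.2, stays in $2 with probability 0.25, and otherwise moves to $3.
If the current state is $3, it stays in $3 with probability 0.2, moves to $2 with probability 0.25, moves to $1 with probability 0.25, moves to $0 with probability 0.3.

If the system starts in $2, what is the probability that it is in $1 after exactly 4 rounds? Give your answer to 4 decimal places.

Propagate the distribution vector 4 rounds from $2.
After 0 rounds: (0.0000, 0.0000, 1.0000, 0.0000)
After 1 round: (0.2000, 0.2000, 0.2500, 0.3500)
After 2 rounds: (0.2550, 0.2375, 0.2500, 0.2575)
After 3 rounds: (0.2504, 0.2366, 0.2509, 0.2621)
After 4 rounds: (0.2506, 0.2368, 0.2507, 0.2620)
P(in $1 after 4 rounds) = 0.2368

0.2368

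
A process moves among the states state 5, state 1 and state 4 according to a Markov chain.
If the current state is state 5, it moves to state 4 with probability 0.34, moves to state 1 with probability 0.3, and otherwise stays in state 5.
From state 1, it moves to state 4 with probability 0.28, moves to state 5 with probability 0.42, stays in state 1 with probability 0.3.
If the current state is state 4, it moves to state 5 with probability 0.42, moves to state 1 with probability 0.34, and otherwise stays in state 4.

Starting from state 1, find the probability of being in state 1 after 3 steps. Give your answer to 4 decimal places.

0.3118

Propagate the distribution vector 3 steps from state 1.
After 0 steps: (0.0000, 1.0000, 0.0000)
After 1 step: (0.4200, 0.3000, 0.2800)
After 2 steps: (0.3948, 0.3112, 0.2940)
After 3 steps: (0.3963, 0.3118, 0.2919)
P(in state 1 after 3 steps) = 0.3118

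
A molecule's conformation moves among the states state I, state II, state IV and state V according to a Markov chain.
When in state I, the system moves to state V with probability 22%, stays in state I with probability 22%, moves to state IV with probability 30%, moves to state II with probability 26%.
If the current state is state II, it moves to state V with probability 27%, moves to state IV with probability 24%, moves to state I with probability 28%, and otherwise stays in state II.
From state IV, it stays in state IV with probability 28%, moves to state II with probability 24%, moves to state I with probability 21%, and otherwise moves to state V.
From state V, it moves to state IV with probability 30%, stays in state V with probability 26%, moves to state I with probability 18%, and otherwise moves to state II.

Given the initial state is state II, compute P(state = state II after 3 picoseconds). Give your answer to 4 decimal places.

Propagate the distribution vector 3 picoseconds from state II.
After 0 picoseconds: (0.0000, 1.0000, 0.0000, 0.0000)
After 1 picosecond: (0.2800, 0.2100, 0.2400, 0.2700)
After 2 picoseconds: (0.2194, 0.2447, 0.2826, 0.2533)
After 3 picoseconds: (0.2217, 0.2421, 0.2797, 0.2565)
P(in state II after 3 picoseconds) = 0.2421

0.2421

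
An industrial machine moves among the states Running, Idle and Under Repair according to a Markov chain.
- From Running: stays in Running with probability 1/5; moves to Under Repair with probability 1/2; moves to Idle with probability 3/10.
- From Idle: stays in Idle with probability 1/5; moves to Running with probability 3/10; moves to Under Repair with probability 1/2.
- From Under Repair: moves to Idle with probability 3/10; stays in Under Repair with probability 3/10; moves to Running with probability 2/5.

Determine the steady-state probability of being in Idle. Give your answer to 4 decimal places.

0.2727

Let the stationary distribution be π with π = πP and π_1 + π_2 + π_3 = 1.
π_1 = 0.2·π_1 + 0.3·π_2 + 0.4·π_3
π_2 = 0.3·π_1 + 0.2·π_2 + 0.3·π_3
Solving with the normalization constraint gives π = (0.3106, 0.2727, 0.4167).
So the stationary probability of Idle is 0.2727.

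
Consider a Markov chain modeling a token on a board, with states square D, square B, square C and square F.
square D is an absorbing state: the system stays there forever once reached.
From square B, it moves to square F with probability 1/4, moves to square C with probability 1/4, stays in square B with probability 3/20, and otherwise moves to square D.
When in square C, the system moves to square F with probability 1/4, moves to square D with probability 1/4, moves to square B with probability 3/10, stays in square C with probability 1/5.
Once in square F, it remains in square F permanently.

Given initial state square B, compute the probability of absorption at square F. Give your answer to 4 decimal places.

Let h(s) be the probability of absorption at square F starting from transient state s. Then h(square F) = 1 and h(square D) = 0. By first-step analysis:
h(square B) = 0.35·0 + 0.15·h(square B) + 0.25·h(square C) + 0.25·1
h(square C) = 0.25·0 + 0.3·h(square B) + 0.2·h(square C) + 0.25·1
Solving: h(square B) = 0.4339, h(square C) = 0.4752.
Starting from square B, the probability is 0.4339.

0.4339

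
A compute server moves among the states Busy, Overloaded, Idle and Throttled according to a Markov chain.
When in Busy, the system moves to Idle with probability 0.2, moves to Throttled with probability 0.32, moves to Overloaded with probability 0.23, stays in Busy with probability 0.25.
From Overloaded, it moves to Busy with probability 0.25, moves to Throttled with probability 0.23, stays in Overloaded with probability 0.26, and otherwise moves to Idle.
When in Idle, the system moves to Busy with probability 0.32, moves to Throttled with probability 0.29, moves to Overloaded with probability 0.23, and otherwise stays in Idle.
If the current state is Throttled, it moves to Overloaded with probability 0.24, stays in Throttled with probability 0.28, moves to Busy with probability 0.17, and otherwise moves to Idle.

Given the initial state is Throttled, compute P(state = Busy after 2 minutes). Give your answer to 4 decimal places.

Propagate the distribution vector 2 minutes from Throttled.
After 0 minutes: (0.0000, 0.0000, 0.0000, 1.0000)
After 1 minute: (0.1700, 0.2400, 0.3100, 0.2800)
After 2 minutes: (0.2493, 0.2400, 0.2328, 0.2779)
P(in Busy after 2 minutes) = 0.2493

0.2493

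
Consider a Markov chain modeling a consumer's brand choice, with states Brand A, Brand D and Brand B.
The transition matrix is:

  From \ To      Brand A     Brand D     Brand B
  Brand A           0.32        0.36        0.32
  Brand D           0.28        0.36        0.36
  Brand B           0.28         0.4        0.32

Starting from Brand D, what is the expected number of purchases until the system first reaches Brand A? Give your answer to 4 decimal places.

Let t(s) be the expected number of purchases to first reach Brand A from state s, with t(Brand A) = 0. Conditioning on the first purchase:
t(Brand D) = 1 + 0.36·t(Brand D) + 0.36·t(Brand B)
t(Brand B) = 1 + 0.4·t(Brand D) + 0.32·t(Brand B)
Solving: t(Brand D) = 3.5714, t(Brand B) = 3.5714.
Expected purchases from Brand D to Brand A: 3.5714.

3.5714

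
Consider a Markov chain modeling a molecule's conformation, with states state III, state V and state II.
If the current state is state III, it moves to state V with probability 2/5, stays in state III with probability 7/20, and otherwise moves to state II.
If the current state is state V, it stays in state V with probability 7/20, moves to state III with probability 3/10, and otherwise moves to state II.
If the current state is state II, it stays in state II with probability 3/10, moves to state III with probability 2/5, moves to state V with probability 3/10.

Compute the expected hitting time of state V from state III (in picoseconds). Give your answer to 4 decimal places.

Let t(s) be the expected number of picoseconds to first reach state V from state s, with t(state V) = 0. Conditioning on the first picosecond:
t(state III) = 1 + 0.35·t(state III) + 0.25·t(state II)
t(state II) = 1 + 0.4·t(state III) + 0.3·t(state II)
Solving: t(state III) = 2.6761, t(state II) = 2.9577.
Expected picoseconds from state III to state V: 2.6761.

2.6761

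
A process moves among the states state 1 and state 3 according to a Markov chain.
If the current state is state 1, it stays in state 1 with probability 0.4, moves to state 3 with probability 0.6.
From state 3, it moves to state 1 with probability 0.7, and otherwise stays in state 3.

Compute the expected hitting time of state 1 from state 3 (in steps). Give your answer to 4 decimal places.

Let t(s) be the expected number of steps to first reach state 1 from state s, with t(state 1) = 0. Conditioning on the first step:
t(state 3) = 1 + 0.3·t(state 3)
Solving: t(state 3) = 1.4286.
Expected steps from state 3 to state 1: 1.4286.

1.4286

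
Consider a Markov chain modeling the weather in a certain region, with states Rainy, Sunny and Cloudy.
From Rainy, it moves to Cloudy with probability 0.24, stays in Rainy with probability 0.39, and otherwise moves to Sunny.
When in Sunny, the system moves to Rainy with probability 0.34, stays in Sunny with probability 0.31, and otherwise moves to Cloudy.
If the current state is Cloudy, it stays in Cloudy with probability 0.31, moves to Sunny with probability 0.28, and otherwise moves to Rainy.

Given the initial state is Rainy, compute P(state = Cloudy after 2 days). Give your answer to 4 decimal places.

0.2975

Sum over the intermediate state after 1 day:
P = P(Rainy→Rainy)·P(Rainy→Cloudy) + P(Rainy→Sunny)·P(Sunny→Cloudy) + P(Rainy→Cloudy)·P(Cloudy→Cloudy)
  = 0.39×0.24 + 0.37×0.35 + 0.24×0.31
  = 0.0936 + 0.1295 + 0.0744 = 0.2975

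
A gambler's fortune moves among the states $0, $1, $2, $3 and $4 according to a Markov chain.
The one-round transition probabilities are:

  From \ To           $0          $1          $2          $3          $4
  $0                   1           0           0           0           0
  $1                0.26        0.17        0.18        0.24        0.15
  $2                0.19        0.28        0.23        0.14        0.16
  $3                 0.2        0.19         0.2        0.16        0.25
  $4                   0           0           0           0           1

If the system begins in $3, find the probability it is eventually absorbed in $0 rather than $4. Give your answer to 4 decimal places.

0.4986

Let h(s) be the probability of absorption at $0 starting from transient state s. Then h($0) = 1 and h($4) = 0. By first-step analysis:
h($1) = 0.26·1 + 0.17·h($1) + 0.18·h($2) + 0.24·h($3) + 0.15·0
h($2) = 0.19·1 + 0.28·h($1) + 0.23·h($2) + 0.14·h($3) + 0.16·0
h($3) = 0.2·1 + 0.19·h($1) + 0.2·h($2) + 0.16·h($3) + 0.25·0
Solving: h($1) = 0.5760, h($2) = 0.5469, h($3) = 0.4986.
Starting from $3, the probability is 0.4986.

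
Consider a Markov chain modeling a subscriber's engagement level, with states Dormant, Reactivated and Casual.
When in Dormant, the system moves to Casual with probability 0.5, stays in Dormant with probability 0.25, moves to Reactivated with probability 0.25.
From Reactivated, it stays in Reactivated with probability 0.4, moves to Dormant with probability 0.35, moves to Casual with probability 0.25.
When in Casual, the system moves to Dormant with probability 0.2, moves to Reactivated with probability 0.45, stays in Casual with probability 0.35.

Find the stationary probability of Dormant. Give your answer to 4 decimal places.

0.2701

Let the stationary distribution be π with π = πP and π_1 + π_2 + π_3 = 1.
π_1 = 0.25·π_1 + 0.35·π_2 + 0.2·π_3
π_2 = 0.25·π_1 + 0.4·π_2 + 0.45·π_3
Solving with the normalization constraint gives π = (0.2701, 0.3771, 0.3528).
So the stationary probability of Dormant is 0.2701.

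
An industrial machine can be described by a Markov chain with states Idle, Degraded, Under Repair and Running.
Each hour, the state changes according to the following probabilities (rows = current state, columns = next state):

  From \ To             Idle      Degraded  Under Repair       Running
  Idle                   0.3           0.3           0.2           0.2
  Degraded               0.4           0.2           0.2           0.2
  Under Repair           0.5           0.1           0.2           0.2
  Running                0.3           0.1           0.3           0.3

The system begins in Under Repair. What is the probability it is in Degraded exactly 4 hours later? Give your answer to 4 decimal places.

Propagate the distribution vector 4 hours from Under Repair.
After 0 hours: (0.0000, 0.0000, 1.0000, 0.0000)
After 1 hour: (0.5000, 0.1000, 0.2000, 0.2000)
After 2 hours: (0.3500, 0.2100, 0.2200, 0.2200)
After 3 hours: (0.3650, 0.1910, 0.2220, 0.2220)
After 4 hours: (0.3635, 0.1921, 0.2222, 0.2222)
P(in Degraded after 4 hours) = 0.1921

0.1921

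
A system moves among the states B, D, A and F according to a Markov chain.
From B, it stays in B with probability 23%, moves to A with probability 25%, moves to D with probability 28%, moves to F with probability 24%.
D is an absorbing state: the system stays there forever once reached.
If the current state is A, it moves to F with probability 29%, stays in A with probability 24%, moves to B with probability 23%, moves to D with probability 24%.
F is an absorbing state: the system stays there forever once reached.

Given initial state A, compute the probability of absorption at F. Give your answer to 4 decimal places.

0.5278

Let h(s) be the probability of absorption at F starting from transient state s. Then h(F) = 1 and h(D) = 0. By first-step analysis:
h(B) = 0.23·h(B) + 0.28·0 + 0.25·h(A) + 0.24·1
h(A) = 0.23·h(B) + 0.24·0 + 0.24·h(A) + 0.29·1
Solving: h(B) = 0.4830, h(A) = 0.5278.
Starting from A, the probability is 0.5278.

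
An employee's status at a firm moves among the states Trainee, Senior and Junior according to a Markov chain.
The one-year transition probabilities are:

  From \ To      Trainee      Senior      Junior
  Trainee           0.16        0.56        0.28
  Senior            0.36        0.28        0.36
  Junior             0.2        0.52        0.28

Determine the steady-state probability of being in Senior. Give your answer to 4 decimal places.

0.4277

Let the stationary distribution be π with π = πP and π_1 + π_2 + π_3 = 1.
π_1 = 0.16·π_1 + 0.36·π_2 + 0.2·π_3
π_2 = 0.56·π_1 + 0.28·π_2 + 0.52·π_3
Solving with the normalization constraint gives π = (0.2581, 0.4277, 0.3142).
So the stationary probability of Senior is 0.4277.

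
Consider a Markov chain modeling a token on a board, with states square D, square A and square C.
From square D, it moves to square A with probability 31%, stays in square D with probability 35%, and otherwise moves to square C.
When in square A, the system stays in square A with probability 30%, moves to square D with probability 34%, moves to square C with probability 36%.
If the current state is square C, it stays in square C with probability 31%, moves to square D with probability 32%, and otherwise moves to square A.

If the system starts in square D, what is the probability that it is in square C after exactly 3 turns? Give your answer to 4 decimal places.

Propagate the distribution vector 3 turns from square D.
After 0 turns: (1.0000, 0.0000, 0.0000)
After 1 turn: (0.3500, 0.3100, 0.3400)
After 2 turns: (0.3367, 0.3273, 0.3360)
After 3 turns: (0.3366, 0.3269, 0.3365)
P(in square C after 3 turns) = 0.3365

0.3365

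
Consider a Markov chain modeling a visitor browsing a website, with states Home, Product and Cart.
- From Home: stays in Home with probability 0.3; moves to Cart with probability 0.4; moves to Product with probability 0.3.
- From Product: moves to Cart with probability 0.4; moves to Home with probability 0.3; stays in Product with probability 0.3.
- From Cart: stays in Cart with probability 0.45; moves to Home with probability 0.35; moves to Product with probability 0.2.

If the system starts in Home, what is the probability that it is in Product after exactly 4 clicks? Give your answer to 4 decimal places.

Propagate the distribution vector 4 clicks from Home.
After 0 clicks: (1.0000, 0.0000, 0.0000)
After 1 click: (0.3000, 0.3000, 0.4000)
After 2 clicks: (0.3200, 0.2600, 0.4200)
After 3 clicks: (0.3210, 0.2580, 0.4210)
After 4 clicks: (0.3211, 0.2579, 0.4211)
P(in Product after 4 clicks) = 0.2579

0.2579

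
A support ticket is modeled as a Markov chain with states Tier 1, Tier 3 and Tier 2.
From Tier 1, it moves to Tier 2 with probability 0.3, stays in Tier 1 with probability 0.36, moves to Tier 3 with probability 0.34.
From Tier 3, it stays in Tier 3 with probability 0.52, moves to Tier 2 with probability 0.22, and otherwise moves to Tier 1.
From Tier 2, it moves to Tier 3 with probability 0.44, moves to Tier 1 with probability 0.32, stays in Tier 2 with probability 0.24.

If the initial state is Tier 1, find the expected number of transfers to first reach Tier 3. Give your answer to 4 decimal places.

2.7152

Let t(s) be the expected number of transfers to first reach Tier 3 from state s, with t(Tier 3) = 0. Conditioning on the first transfer:
t(Tier 1) = 1 + 0.36·t(Tier 1) + 0.3·t(Tier 2)
t(Tier 2) = 1 + 0.32·t(Tier 1) + 0.24·t(Tier 2)
Solving: t(Tier 1) = 2.7152, t(Tier 2) = 2.4590.
Expected transfers from Tier 1 to Tier 3: 2.7152.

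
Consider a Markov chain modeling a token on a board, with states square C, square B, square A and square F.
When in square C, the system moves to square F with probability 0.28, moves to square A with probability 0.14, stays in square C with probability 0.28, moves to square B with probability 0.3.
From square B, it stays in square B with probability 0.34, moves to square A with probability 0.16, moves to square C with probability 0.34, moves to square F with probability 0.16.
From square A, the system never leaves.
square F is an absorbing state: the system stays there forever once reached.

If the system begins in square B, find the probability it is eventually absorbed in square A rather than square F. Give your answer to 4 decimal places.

0.4362

Let h(s) be the probability of absorption at square A starting from transient state s. Then h(square A) = 1 and h(square F) = 0. By first-step analysis:
h(square C) = 0.28·h(square C) + 0.3·h(square B) + 0.14·1 + 0.28·0
h(square B) = 0.34·h(square C) + 0.34·h(square B) + 0.16·1 + 0.16·0
Solving: h(square C) = 0.3762, h(square B) = 0.4362.
Starting from square B, the probability is 0.4362.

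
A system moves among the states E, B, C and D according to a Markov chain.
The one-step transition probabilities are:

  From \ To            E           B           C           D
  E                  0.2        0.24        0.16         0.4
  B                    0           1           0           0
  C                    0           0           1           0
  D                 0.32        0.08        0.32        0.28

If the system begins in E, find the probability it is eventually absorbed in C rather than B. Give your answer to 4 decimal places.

Let h(s) be the probability of absorption at C starting from transient state s. Then h(C) = 1 and h(B) = 0. By first-step analysis:
h(E) = 0.2·h(E) + 0.24·0 + 0.16·1 + 0.4·h(D)
h(D) = 0.32·h(E) + 0.08·0 + 0.32·1 + 0.28·h(D)
Solving: h(E) = 0.5429, h(D) = 0.6857.
Starting from E, the probability is 0.5429.

0.5429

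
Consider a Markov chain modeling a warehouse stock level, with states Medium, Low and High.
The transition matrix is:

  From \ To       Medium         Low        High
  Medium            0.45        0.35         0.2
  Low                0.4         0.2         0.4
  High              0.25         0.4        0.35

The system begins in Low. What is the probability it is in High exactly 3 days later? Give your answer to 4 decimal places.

0.3130

Propagate the distribution vector 3 days from Low.
After 0 days: (0.0000, 1.0000, 0.0000)
After 1 day: (0.4000, 0.2000, 0.4000)
After 2 days: (0.3600, 0.3400, 0.3000)
After 3 days: (0.3730, 0.3140, 0.3130)
P(in High after 3 days) = 0.3130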